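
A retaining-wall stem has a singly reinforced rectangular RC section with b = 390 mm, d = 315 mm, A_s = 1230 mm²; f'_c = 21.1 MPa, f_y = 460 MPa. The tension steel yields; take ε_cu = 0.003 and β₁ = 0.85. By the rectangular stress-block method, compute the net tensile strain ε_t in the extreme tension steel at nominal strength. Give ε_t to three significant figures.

ε_t ≈ 0.00693

a = A_s f_y/(0.85 f'_c b) = 80.89 mm.
β₁ = 0.85, so c = a/β₁ = 80.89/0.85 = 95.16 mm.
From the linear strain diagram with ε_cu = 0.003: ε_t = 0.003 (d − c)/c = 0.003 × (315 − 95.16)/95.16 = 0.00693.
Since ε_t ≥ 0.005, the section is tension-controlled.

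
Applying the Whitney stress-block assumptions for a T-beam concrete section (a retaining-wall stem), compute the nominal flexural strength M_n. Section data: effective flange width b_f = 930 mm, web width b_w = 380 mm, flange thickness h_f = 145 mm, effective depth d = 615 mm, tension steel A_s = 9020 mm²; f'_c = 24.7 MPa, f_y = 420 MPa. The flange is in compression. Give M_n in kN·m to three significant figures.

Tension: T = A_s f_y = 9020 × 420 = 3788400 N.
Try a within the flange: a = T/(0.85 f'_c b_f) = 3788400/(0.85 × 24.7 × 930) = 194.02 mm.
a = 194.02 > h_f = 145 mm: the block extends into the web. Split into flange-overhang and web parts.
C_f = 0.85 f'_c (b_f − b_w) h_f = 0.85 × 24.7 × (930 − 380) × 145 = 1674351 N.
Remaining web compression depth: a_w = (T − C_f)/(0.85 f'_c b_w) = (3788400 − 1674351)/(0.85 × 24.7 × 380) = 264.98 mm.
M_n = C_f(d − h_f/2) + (T − C_f)(d − a_w/2) = 1674351 × (615 − 72.5) + 2114049 × (615 − 132.49) = 908.34 + 1020.05 = 1928.39 × 10⁶ N·mm.
M_n = 1928.39 kN·m.

M_n ≈ 1930 kN·m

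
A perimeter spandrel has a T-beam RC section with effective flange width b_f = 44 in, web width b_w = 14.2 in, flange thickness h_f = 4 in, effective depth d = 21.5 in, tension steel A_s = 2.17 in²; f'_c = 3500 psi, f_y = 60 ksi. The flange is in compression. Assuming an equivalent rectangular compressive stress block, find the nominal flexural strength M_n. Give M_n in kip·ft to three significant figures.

Tension: T = A_s f_y = 2.17 × 60 = 130.2 kips.
Try a within the flange: a = T/(0.85 f'_c b_f) = 130.2/(0.85 × 3.5 × 44) = 0.995 in.
Since a = 0.995 ≤ h_f = 4 in, the stress block lies entirely in the flange; analyse as a rectangular beam of width b_f.
M_n = T(d − a/2) = 130.2 × (21.5 − 0.4975) = 2734.5 kip·in.
M_n = 2734.5/12 = 227.88 kip·ft.

M_n ≈ 228 kip·ft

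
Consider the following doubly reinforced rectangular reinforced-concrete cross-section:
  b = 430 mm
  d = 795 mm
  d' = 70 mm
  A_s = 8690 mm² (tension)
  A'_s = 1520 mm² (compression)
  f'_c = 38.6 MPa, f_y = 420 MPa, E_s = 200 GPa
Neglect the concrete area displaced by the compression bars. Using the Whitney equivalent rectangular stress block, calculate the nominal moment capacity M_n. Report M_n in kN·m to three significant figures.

M_n ≈ 2540 kN·m

Assume both tension and compression steel yield.
Net tension couple steel: A_s − A'_s = 7170 mm².
a = (A_s − A'_s) f_y / (0.85 f'_c b) = 3011400/(0.85 × 38.6 × 430) = 213.45 mm.
c = a/β₁ = 213.45/0.774 = 275.78 mm; ε'_s = 0.003(c − d')/c = 0.0022 ≥ f_y/E_s = 0.0021, so compression steel does yield.
M_n = (A_s − A'_s) f_y (d − a/2) + A'_s f_y (d − d') = [3011400 × (795 − 106.725) + 638400 × (795 − 70)] × 10⁻⁶ = 2072.67 + 462.84 = 2535.51 kN·m.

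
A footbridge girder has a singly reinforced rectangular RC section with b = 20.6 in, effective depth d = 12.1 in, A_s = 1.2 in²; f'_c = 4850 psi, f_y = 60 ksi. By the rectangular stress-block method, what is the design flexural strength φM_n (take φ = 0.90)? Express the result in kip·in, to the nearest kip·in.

T = A_s f_y = 1.2 × 60 = 72 kips.
a = T/(0.85 f'_c b) = 72/(0.85 × 4.85 × 20.6) = 0.848 in.
M_n = T(d − a/2) = 72 × (12.1 − 0.424) = 840.7 kip·in.
φM_n = 0.90 × 840.7 = 756.6 kip·in.

φM_n ≈ 757 kip·in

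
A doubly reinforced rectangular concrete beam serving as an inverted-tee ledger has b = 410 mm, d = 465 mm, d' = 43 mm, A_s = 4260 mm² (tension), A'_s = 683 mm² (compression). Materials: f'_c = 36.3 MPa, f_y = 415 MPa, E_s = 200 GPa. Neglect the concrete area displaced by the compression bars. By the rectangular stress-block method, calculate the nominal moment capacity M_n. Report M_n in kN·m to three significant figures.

M_n ≈ 723 kN·m

Assume both tension and compression steel yield.
Net tension couple steel: A_s − A'_s = 3577 mm².
a = (A_s − A'_s) f_y / (0.85 f'_c b) = 1484455/(0.85 × 36.3 × 410) = 117.34 mm.
c = a/β₁ = 117.34/0.791 = 148.34 mm; ε'_s = 0.003(c − d')/c = 0.0021 ≥ f_y/E_s = 0.0021, so compression steel does yield.
M_n = (A_s − A'_s) f_y (d − a/2) + A'_s f_y (d − d') = [1484455 × (465 − 58.67) + 283445 × (465 − 43)] × 10⁻⁶ = 603.18 + 119.61 = 722.79 kN·m.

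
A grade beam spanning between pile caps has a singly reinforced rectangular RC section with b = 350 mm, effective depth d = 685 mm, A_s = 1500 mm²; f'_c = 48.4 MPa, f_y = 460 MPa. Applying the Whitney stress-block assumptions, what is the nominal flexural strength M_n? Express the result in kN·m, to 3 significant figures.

T = A_s f_y = 1500 × 460 = 690000 N = 690 kN.
From C = T: a = T/(0.85 f'_c b) = 690000/(0.85 × 48.4 × 350) = 47.92 mm.
M_n = T(d − a/2) = 690 kN × (685 − 23.96) mm = 456.12 kN·m.

M_n ≈ 456 kN·m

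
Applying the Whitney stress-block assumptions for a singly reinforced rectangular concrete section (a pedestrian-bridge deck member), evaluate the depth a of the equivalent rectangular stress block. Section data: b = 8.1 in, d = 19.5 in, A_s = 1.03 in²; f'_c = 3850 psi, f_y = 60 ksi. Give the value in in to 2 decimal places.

a ≈ 2.33 in

T = A_s f_y = 1.03 × 60 = 61.8 kips.
a = T/(0.85 f'_c b) = 61.8/(0.85 × 3.85 × 8.1) = 2.33 in.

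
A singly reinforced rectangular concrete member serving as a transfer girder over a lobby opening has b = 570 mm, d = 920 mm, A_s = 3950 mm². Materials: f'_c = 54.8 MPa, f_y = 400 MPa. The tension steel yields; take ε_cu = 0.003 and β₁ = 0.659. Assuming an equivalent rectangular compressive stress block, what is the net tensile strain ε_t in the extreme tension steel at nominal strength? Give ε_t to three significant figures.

ε_t ≈ 0.0276

a = A_s f_y/(0.85 f'_c b) = 59.51 mm.
β₁ = 0.659, so c = a/β₁ = 59.51/0.659 = 90.30 mm.
From the linear strain diagram with ε_cu = 0.003: ε_t = 0.003 (d − c)/c = 0.003 × (920 − 90.30)/90.30 = 0.0276.
Since ε_t ≥ 0.005, the section is tension-controlled.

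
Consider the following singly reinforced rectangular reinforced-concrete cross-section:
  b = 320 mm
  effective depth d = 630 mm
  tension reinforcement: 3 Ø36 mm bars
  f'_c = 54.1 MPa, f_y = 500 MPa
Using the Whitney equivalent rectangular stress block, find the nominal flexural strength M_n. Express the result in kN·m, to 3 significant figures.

M_n ≈ 883 kN·m

A_s = 3 × 1018 = 3054 mm².
T = A_s f_y = 3054 × 500 = 1527000 N = 1527 kN.
From C = T: a = T/(0.85 f'_c b) = 1527000/(0.85 × 54.1 × 320) = 103.77 mm.
M_n = T(d − a/2) = 1527 kN × (630 − 51.885) mm = 882.78 kN·m.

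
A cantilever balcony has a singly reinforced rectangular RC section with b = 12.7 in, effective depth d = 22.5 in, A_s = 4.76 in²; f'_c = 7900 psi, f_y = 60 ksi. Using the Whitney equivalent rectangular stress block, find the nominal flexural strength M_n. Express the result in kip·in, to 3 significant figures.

M_n ≈ 5950 kip·in

T = A_s f_y = 4.76 × 60 = 285.6 kips.
a = T/(0.85 f'_c b) = 285.6/(0.85 × 7.9 × 12.7) = 3.349 in.
M_n = T(d − a/2) = 285.6 × (22.5 − 1.6745) = 5947.8 kip·in.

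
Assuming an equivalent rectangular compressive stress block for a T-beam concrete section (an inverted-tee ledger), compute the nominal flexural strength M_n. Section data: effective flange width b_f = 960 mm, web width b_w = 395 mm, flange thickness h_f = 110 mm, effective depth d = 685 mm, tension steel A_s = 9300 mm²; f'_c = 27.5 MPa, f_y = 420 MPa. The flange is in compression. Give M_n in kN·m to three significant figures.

M_n ≈ 2270 kN·m

Tension: T = A_s f_y = 9300 × 420 = 3906000 N.
Try a within the flange: a = T/(0.85 f'_c b_f) = 3906000/(0.85 × 27.5 × 960) = 174.06 mm.
a = 174.06 > h_f = 110 mm: the block extends into the web. Split into flange-overhang and web parts.
C_f = 0.85 f'_c (b_f − b_w) h_f = 0.85 × 27.5 × (960 − 395) × 110 = 1452756 N.
Remaining web compression depth: a_w = (T − C_f)/(0.85 f'_c b_w) = (3906000 − 1452756)/(0.85 × 27.5 × 395) = 265.70 mm.
M_n = C_f(d − h_f/2) + (T − C_f)(d − a_w/2) = 1452756 × (685 − 55) + 2453244 × (685 − 132.85) = 915.24 + 1354.56 = 2269.80 × 10⁶ N·mm.
M_n = 2269.80 kN·m.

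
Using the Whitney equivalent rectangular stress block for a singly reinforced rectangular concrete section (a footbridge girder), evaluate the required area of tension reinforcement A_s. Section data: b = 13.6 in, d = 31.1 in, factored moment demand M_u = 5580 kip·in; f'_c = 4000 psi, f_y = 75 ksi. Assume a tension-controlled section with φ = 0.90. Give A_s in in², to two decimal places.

A_s ≈ 2.87 in²

M_n = M_u/φ = 5580/0.90 = 6200 kip·in.
From M_n = 0.85 f'_c a b (d − a/2):
a = d − √(d² − 2M_n/(0.85 f'_c b)) = 31.1 − √(31.1² − 2 × 6200/(0.85 × 4 × 13.6)) = 4.661 in.
A_s = 0.85 f'_c a b / f_y = 0.85 × 4 × 4.661 × 13.6 / 75 = 2.874 in².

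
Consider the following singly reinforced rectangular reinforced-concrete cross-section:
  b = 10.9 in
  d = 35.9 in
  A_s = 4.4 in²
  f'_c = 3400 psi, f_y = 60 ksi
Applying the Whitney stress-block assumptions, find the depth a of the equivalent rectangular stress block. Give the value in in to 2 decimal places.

T = A_s f_y = 4.4 × 60 = 264 kips.
a = T/(0.85 f'_c b) = 264/(0.85 × 3.4 × 10.9) = 8.38 in.

a ≈ 8.38 in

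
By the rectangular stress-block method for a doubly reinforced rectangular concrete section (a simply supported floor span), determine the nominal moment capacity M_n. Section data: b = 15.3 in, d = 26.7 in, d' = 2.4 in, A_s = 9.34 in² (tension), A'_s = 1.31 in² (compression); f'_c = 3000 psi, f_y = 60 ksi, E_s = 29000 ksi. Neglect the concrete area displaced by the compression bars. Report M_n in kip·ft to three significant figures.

Assume both steels yield.
a = (A_s − A'_s) f_y/(0.85 f'_c b) = (9.34 − 1.31) × 60/(0.85 × 3 × 15.3) = 12.349 in.
c = a/β₁ = 12.349/0.85 = 14.528 in; ε'_s = 0.003(c − d')/c = 0.0025 ≥ ε_y = 0.0021, so the compression steel yields.
M_n = (A_s − A'_s) f_y (d − a/2) + A'_s f_y (d − d') = 481.8 × (26.7 − 6.1745) + 78.6 × (26.7 − 2.4) = 9889.2 + 1910.0 = 11799.2 kip·in = 11799.2/12 = 983.27 kip·ft.

M_n ≈ 983 kip·ft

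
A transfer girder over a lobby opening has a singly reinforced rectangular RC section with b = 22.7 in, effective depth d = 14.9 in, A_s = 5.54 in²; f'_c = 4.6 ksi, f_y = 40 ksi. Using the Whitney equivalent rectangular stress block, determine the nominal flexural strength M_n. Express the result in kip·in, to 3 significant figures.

M_n ≈ 3030 kip·in

T = A_s f_y = 5.54 × 40 = 221.6 kips.
a = T/(0.85 f'_c b) = 221.6/(0.85 × 4.6 × 22.7) = 2.497 in.
M_n = T(d − a/2) = 221.6 × (14.9 − 1.2485) = 3025.2 kip·in.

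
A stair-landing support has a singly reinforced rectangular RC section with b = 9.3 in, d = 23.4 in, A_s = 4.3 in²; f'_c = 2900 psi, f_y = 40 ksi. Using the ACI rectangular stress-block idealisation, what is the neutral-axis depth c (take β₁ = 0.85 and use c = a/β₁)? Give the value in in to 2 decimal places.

c ≈ 8.83 in

T = A_s f_y = 4.3 × 40 = 172 kips.
a = T/(0.85 f'_c b) = 172/(0.85 × 2.9 × 9.3) = 7.5029 in.
With β₁ = 0.85, c = a/β₁ = 7.5029/0.85 = 8.83 in.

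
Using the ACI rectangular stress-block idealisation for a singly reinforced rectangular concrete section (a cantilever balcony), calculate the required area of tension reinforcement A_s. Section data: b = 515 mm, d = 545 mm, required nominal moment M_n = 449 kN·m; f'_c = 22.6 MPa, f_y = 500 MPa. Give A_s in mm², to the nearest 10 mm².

A_s ≈ 1800 mm²

With M_n = 0.85 f'_c a b (d − a/2), solve the quadratic for a:
a = d − √(d² − 2M_n/(0.85 f'_c b)) = 545 − √(545² − 2 × 449×10⁶/(0.85 × 22.6 × 515)) = 90.85 mm.
A_s = 0.85 f'_c a b / f_y = 0.85 × 22.6 × 90.85 × 515 / 500 = 1797.6 mm².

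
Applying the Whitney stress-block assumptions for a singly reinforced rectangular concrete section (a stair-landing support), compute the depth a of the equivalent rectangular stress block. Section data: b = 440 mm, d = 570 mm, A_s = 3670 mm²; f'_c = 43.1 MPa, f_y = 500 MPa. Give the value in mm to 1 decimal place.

a ≈ 113.8 mm

T = A_s f_y = 3670 × 500 = 1835000 N = 1835 kN.
Setting C = 0.85 f'_c a b equal to T: a = 1835000/(0.85 × 43.1 × 440) = 113.8 mm.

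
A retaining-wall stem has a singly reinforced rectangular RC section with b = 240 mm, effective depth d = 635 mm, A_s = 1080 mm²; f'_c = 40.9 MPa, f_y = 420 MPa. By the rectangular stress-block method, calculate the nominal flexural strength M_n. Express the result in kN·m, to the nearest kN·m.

T = A_s f_y = 1080 × 420 = 453600 N = 453.6 kN.
From C = T: a = T/(0.85 f'_c b) = 453600/(0.85 × 40.9 × 240) = 54.37 mm.
M_n = T(d − a/2) = 453.6 kN × (635 − 27.185) mm = 275.70 kN·m.

M_n ≈ 276 kN·m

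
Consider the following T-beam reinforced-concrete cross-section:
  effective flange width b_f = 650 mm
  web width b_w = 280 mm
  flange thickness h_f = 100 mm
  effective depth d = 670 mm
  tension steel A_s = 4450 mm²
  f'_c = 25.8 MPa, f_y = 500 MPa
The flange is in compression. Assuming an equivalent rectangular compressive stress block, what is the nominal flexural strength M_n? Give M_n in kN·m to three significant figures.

Tension: T = A_s f_y = 4450 × 500 = 2225000 N.
Try a within the flange: a = T/(0.85 f'_c b_f) = 2225000/(0.85 × 25.8 × 650) = 156.09 mm.
a = 156.09 > h_f = 100 mm: the block extends into the web. Split into flange-overhang and web parts.
C_f = 0.85 f'_c (b_f − b_w) h_f = 0.85 × 25.8 × (650 − 280) × 100 = 811410 N.
Remaining web compression depth: a_w = (T − C_f)/(0.85 f'_c b_w) = (2225000 − 811410)/(0.85 × 25.8 × 280) = 230.21 mm.
M_n = C_f(d − h_f/2) + (T − C_f)(d − a_w/2) = 811410 × (670 − 50) + 1413590 × (670 − 115.105) = 503.07 + 784.39 = 1287.46 × 10⁶ N·mm.
M_n = 1287.46 kN·m.

M_n ≈ 1290 kN·m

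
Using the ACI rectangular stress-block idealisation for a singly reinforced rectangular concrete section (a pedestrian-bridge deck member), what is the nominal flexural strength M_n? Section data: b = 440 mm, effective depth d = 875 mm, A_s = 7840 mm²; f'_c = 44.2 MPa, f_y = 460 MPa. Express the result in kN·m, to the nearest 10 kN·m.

M_n ≈ 2760 kN·m

T = A_s f_y = 7840 × 460 = 3606400 N = 3606.4 kN.
From C = T: a = T/(0.85 f'_c b) = 3606400/(0.85 × 44.2 × 440) = 218.16 mm.
M_n = T(d − a/2) = 3606.4 kN × (875 − 109.08) mm = 2762.21 kN·m.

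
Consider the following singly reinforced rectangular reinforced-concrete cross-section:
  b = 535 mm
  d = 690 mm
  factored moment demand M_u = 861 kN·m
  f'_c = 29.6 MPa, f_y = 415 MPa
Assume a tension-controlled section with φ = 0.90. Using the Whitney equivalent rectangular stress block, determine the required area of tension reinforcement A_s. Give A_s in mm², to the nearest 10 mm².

A_s ≈ 3640 mm²

M_n = M_u/φ = 861/0.90 = 956.667 kN·m.
With M_n = 0.85 f'_c a b (d − a/2), solve the quadratic for a:
a = d − √(d² − 2M_n/(0.85 f'_c b)) = 690 − √(690² − 2 × 956.667×10⁶/(0.85 × 29.6 × 535)) = 112.11 mm.
A_s = 0.85 f'_c a b / f_y = 0.85 × 29.6 × 112.11 × 535 / 415 = 3636.3 mm².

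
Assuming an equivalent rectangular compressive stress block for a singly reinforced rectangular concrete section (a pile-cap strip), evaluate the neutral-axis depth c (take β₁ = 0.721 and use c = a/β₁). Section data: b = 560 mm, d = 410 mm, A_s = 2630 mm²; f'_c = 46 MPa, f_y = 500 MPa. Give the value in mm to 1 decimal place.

T = A_s f_y = 2630 × 500 = 1315000 N = 1315 kN.
Setting C = 0.85 f'_c a b equal to T: a = 1315000/(0.85 × 46 × 560) = 60.057 mm.
With β₁ = 0.721, c = a/β₁ = 60.057/0.721 = 83.3 mm.

c ≈ 83.3 mm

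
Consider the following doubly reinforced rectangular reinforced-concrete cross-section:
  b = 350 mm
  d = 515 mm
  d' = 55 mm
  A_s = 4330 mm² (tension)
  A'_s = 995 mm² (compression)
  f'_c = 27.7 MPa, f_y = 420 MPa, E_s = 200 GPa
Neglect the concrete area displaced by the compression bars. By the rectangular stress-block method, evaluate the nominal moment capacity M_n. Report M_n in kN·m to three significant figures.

Assume both tension and compression steel yield.
Net tension couple steel: A_s − A'_s = 3335 mm².
a = (A_s − A'_s) f_y / (0.85 f'_c b) = 1400700/(0.85 × 27.7 × 350) = 169.97 mm.
c = a/β₁ = 169.97/0.85 = 199.96 mm; ε'_s = 0.003(c − d')/c = 0.0022 ≥ f_y/E_s = 0.0021, so compression steel does yield.
M_n = (A_s − A'_s) f_y (d − a/2) + A'_s f_y (d − d') = [1400700 × (515 − 84.985) + 417900 × (515 − 55)] × 10⁻⁶ = 602.32 + 192.23 = 794.55 kN·m.

M_n ≈ 795 kN·m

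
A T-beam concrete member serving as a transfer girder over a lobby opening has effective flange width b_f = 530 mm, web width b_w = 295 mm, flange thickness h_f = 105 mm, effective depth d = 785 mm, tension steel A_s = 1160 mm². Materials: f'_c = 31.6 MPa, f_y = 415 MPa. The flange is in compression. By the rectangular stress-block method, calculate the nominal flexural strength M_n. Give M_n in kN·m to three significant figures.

Tension: T = A_s f_y = 1160 × 415 = 481400 N.
Try a within the flange: a = T/(0.85 f'_c b_f) = 481400/(0.85 × 31.6 × 530) = 33.82 mm.
Since a = 33.82 ≤ h_f = 105 mm, the stress block lies entirely in the flange; analyse as a rectangular beam of width b_f.
M_n = T(d − a/2) = 481400 × (785 − 16.91) = 369.76 × 10⁶ N·mm.
M_n = 369.76 kN·m.

M_n ≈ 370 kN·m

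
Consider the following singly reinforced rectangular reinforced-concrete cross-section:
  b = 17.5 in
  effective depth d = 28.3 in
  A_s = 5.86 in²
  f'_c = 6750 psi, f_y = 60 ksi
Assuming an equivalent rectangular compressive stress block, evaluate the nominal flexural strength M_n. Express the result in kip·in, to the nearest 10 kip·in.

T = A_s f_y = 5.86 × 60 = 351.6 kips.
a = T/(0.85 f'_c b) = 351.6/(0.85 × 6.75 × 17.5) = 3.502 in.
M_n = T(d − a/2) = 351.6 × (28.3 − 1.751) = 9334.6 kip·in.

M_n ≈ 9330 kip·in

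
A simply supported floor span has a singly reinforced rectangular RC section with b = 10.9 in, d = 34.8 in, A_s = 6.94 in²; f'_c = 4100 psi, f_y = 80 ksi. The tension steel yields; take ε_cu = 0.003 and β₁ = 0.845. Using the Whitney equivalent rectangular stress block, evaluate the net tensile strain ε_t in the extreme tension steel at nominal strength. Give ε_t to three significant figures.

ε_t ≈ 0.00304

a = A_s f_y/(0.85 f'_c b) = 14.616 in.
β₁ = 0.845, so c = a/β₁ = 14.616/0.845 = 17.297 in.
From the linear strain diagram with ε_cu = 0.003: ε_t = 0.003 (d − c)/c = 0.003 × (34.8 − 17.297)/17.297 = 0.00304.
ε_t < 0.004 — the section is over-reinforced for flexure under ACI limits.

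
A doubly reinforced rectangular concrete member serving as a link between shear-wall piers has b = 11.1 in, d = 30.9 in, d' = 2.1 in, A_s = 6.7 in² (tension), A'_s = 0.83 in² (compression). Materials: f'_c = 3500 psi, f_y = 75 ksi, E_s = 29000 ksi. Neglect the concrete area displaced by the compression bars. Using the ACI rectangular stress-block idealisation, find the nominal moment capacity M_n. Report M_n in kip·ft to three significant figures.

M_n ≈ 1040 kip·ft

Assume both steels yield.
a = (A_s − A'_s) f_y/(0.85 f'_c b) = (6.7 − 0.83) × 75/(0.85 × 3.5 × 11.1) = 13.332 in.
c = a/β₁ = 13.332/0.85 = 15.685 in; ε'_s = 0.003(c − d')/c = 0.0026 ≥ ε_y = 0.0026, so the compression steel yields.
M_n = (A_s − A'_s) f_y (d − a/2) + A'_s f_y (d − d') = 440.25 × (30.9 − 6.666) + 62.25 × (30.9 − 2.1) = 10669.0 + 1792.8 = 12461.8 kip·in = 12461.8/12 = 1038.48 kip·ft.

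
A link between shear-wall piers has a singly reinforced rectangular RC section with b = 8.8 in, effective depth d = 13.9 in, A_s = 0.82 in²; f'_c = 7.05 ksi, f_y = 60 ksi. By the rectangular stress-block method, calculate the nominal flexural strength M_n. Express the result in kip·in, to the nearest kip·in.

M_n ≈ 661 kip·in

T = A_s f_y = 0.82 × 60 = 49.2 kips.
a = T/(0.85 f'_c b) = 49.2/(0.85 × 7.05 × 8.8) = 0.933 in.
M_n = T(d − a/2) = 49.2 × (13.9 − 0.4665) = 660.9 kip·in.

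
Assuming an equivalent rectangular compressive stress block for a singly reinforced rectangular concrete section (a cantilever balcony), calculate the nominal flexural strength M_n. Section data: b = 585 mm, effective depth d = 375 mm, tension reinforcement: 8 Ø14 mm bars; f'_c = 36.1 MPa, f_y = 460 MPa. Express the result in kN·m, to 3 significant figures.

M_n ≈ 204 kN·m

A_s = 8 × 154 = 1232 mm².
T = A_s f_y = 1232 × 460 = 566720 N = 566.72 kN.
From C = T: a = T/(0.85 f'_c b) = 566720/(0.85 × 36.1 × 585) = 31.57 mm.
M_n = T(d − a/2) = 566.72 kN × (375 − 15.785) mm = 203.57 kN·m.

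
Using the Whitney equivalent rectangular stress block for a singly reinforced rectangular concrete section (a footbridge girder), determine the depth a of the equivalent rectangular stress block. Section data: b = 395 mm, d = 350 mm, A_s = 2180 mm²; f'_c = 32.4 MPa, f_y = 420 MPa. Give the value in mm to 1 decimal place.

a ≈ 84.2 mm

T = A_s f_y = 2180 × 420 = 915600 N = 915.6 kN.
Setting C = 0.85 f'_c a b equal to T: a = 915600/(0.85 × 32.4 × 395) = 84.2 mm.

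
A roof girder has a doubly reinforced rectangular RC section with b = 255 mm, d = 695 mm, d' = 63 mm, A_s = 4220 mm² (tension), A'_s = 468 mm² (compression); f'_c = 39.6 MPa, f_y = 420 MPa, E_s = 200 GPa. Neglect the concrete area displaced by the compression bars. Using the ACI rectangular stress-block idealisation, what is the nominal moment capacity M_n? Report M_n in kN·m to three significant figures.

M_n ≈ 1070 kN·m

Assume both tension and compression steel yield.
Net tension couple steel: A_s − A'_s = 3752 mm².
a = (A_s − A'_s) f_y / (0.85 f'_c b) = 1575840/(0.85 × 39.6 × 255) = 183.59 mm.
c = a/β₁ = 183.59/0.767 = 239.36 mm; ε'_s = 0.003(c − d')/c = 0.0022 ≥ f_y/E_s = 0.0021, so compression steel does yield.
M_n = (A_s − A'_s) f_y (d − a/2) + A'_s f_y (d − d') = [1575840 × (695 − 91.795) + 196560 × (695 − 63)] × 10⁻⁶ = 950.55 + 124.23 = 1074.78 kN·m.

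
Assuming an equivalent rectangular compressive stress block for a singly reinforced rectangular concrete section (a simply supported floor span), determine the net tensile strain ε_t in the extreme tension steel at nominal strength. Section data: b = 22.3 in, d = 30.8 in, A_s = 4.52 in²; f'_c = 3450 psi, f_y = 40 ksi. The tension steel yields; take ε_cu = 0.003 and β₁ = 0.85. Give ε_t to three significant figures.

ε_t ≈ 0.0254

a = A_s f_y/(0.85 f'_c b) = 2.765 in.
β₁ = 0.85, so c = a/β₁ = 2.765/0.85 = 3.253 in.
From the linear strain diagram with ε_cu = 0.003: ε_t = 0.003 (d − c)/c = 0.003 × (30.8 − 3.253)/3.253 = 0.0254.
Since ε_t ≥ 0.005, the section is tension-controlled.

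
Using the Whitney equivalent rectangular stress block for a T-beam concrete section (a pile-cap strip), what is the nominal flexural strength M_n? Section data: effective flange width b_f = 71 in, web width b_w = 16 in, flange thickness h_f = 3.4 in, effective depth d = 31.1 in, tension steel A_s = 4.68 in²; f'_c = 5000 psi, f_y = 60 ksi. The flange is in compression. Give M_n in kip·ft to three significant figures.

M_n ≈ 717 kip·ft

Tension: T = A_s f_y = 4.68 × 60 = 280.8 kips.
Try a within the flange: a = T/(0.85 f'_c b_f) = 280.8/(0.85 × 5 × 71) = 0.931 in.
Since a = 0.931 ≤ h_f = 3.4 in, the stress block lies entirely in the flange; analyse as a rectangular beam of width b_f.
M_n = T(d − a/2) = 280.8 × (31.1 − 0.4655) = 8602.2 kip·in.
M_n = 8602.2/12 = 716.85 kip·ft.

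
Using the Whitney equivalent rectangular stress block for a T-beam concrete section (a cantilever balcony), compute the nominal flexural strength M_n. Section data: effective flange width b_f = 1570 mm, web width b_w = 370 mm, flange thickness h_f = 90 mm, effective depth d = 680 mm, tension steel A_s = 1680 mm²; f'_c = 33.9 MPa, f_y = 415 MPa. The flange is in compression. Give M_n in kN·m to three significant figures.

Tension: T = A_s f_y = 1680 × 415 = 697200 N.
Try a within the flange: a = T/(0.85 f'_c b_f) = 697200/(0.85 × 33.9 × 1570) = 15.41 mm.
Since a = 15.41 ≤ h_f = 90 mm, the stress block lies entirely in the flange; analyse as a rectangular beam of width b_f.
M_n = T(d − a/2) = 697200 × (680 − 7.705) = 468.72 × 10⁶ N·mm.
M_n = 468.72 kN·m.

M_n ≈ 469 kN·m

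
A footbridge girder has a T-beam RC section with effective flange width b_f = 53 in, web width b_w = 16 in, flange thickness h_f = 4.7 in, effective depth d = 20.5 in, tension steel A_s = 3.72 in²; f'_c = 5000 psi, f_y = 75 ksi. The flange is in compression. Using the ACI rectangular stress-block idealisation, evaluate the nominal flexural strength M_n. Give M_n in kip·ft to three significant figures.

M_n ≈ 462 kip·ft

Tension: T = A_s f_y = 3.72 × 75 = 279 kips.
Try a within the flange: a = T/(0.85 f'_c b_f) = 279/(0.85 × 5 × 53) = 1.239 in.
Since a = 1.239 ≤ h_f = 4.7 in, the stress block lies entirely in the flange; analyse as a rectangular beam of width b_f.
M_n = T(d − a/2) = 279 × (20.5 − 0.6195) = 5546.7 kip·in.
M_n = 5546.7/12 = 462.23 kip·ft.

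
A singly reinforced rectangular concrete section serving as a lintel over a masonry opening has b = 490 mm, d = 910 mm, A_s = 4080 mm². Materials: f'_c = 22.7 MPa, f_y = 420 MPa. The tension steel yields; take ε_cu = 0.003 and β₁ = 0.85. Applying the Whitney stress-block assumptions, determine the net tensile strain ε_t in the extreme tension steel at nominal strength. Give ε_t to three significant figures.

a = A_s f_y/(0.85 f'_c b) = 181.25 mm.
β₁ = 0.85, so c = a/β₁ = 181.25/0.85 = 213.24 mm.
From the linear strain diagram with ε_cu = 0.003: ε_t = 0.003 (d − c)/c = 0.003 × (910 − 213.24)/213.24 = 0.00980.
Since ε_t ≥ 0.005, the section is tension-controlled.

ε_t ≈ 0.00980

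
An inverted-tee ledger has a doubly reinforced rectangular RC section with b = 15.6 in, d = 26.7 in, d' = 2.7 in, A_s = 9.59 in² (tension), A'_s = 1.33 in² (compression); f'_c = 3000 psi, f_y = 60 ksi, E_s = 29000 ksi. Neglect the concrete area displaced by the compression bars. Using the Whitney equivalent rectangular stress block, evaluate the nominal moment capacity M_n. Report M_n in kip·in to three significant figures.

Assume both steels yield.
a = (A_s − A'_s) f_y/(0.85 f'_c b) = (9.59 − 1.33) × 60/(0.85 × 3 × 15.6) = 12.459 in.
c = a/β₁ = 12.459/0.85 = 14.658 in; ε'_s = 0.003(c − d')/c = 0.0024 ≥ ε_y = 0.0021, so the compression steel yields.
M_n = (A_s − A'_s) f_y (d − a/2) + A'_s f_y (d − d') = 495.6 × (26.7 − 6.2295) + 79.8 × (26.7 − 2.7) = 10145.2 + 1915.2 = 12060.4 kip·in.

M_n ≈ 12100 kip·in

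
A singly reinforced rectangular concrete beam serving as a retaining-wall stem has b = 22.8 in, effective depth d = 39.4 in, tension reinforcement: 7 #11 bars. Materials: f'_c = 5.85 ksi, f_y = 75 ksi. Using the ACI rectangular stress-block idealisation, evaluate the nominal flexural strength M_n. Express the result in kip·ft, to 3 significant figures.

A_s = 7 × 1.56 = 10.92 in².
T = A_s f_y = 10.92 × 75 = 819 kips.
a = T/(0.85 f'_c b) = 819/(0.85 × 5.85 × 22.8) = 7.224 in.
M_n = T(d − a/2) = 819 × (39.4 − 3.612) = 29310.4 kip·in = 29310.4/12 = 2442.53 kip·ft.

M_n ≈ 2440 kip·ft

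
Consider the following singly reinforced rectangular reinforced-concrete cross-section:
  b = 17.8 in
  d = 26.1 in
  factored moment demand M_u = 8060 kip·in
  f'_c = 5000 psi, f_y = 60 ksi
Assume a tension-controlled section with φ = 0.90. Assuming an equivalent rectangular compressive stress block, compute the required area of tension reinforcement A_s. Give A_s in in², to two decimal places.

A_s ≈ 6.33 in²

M_n = M_u/φ = 8060/0.90 = 8955.56 kip·in.
From M_n = 0.85 f'_c a b (d − a/2):
a = d − √(d² − 2M_n/(0.85 f'_c b)) = 26.1 − √(26.1² − 2 × 8955.56/(0.85 × 5 × 17.8)) = 5.018 in.
A_s = 0.85 f'_c a b / f_y = 0.85 × 5 × 5.018 × 17.8 / 60 = 6.327 in².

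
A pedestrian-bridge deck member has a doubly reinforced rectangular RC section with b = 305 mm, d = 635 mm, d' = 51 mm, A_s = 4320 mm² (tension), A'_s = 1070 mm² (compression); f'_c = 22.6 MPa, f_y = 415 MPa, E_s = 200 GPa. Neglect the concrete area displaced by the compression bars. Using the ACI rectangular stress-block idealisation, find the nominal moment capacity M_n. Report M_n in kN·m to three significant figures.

M_n ≈ 961 kN·m

Assume both tension and compression steel yield.
Net tension couple steel: A_s − A'_s = 3250 mm².
a = (A_s − A'_s) f_y / (0.85 f'_c b) = 1348750/(0.85 × 22.6 × 305) = 230.20 mm.
c = a/β₁ = 230.20/0.85 = 270.82 mm; ε'_s = 0.003(c − d')/c = 0.0024 ≥ f_y/E_s = 0.0021, so compression steel does yield.
M_n = (A_s − A'_s) f_y (d − a/2) + A'_s f_y (d − d') = [1348750 × (635 − 115.1) + 444050 × (635 − 51)] × 10⁻⁶ = 701.22 + 259.33 = 960.55 kN·m.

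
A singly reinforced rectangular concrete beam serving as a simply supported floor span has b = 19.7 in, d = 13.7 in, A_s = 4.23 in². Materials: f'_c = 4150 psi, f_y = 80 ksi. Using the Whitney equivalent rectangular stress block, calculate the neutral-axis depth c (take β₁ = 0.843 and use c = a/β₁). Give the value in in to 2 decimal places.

T = A_s f_y = 4.23 × 80 = 338.4 kips.
a = T/(0.85 f'_c b) = 338.4/(0.85 × 4.15 × 19.7) = 4.8696 in.
With β₁ = 0.843, c = a/β₁ = 4.8696/0.843 = 5.78 in.

c ≈ 5.78 in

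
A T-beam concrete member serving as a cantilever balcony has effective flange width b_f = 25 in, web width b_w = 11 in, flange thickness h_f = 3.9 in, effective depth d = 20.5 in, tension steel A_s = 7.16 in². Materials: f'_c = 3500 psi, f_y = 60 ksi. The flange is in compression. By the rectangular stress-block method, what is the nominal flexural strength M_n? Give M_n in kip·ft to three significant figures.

Tension: T = A_s f_y = 7.16 × 60 = 429.6 kips.
Try a within the flange: a = T/(0.85 f'_c b_f) = 429.6/(0.85 × 3.5 × 25) = 5.776 in.
a = 5.776 > h_f = 3.9 in: the block extends into the web. Split into flange-overhang and web parts.
C_f = 0.85 f'_c (b_f − b_w) h_f = 0.85 × 3.5 × (25 − 11) × 3.9 = 162.4 kips.
Remaining web compression depth: a_w = (T − C_f)/(0.85 f'_c b_w) = (429.6 − 162.4)/(0.85 × 3.5 × 11) = 8.165 in.
M_n = C_f(d − h_f/2) + (T − C_f)(d − a_w/2) = 162.4 × (20.5 − 1.95) + 267.2 × (20.5 − 4.0825) = 3012.5 + 4386.8 = 7399.3 kip·in.
M_n = 7399.3/12 = 616.61 kip·ft.

M_n ≈ 617 kip·ft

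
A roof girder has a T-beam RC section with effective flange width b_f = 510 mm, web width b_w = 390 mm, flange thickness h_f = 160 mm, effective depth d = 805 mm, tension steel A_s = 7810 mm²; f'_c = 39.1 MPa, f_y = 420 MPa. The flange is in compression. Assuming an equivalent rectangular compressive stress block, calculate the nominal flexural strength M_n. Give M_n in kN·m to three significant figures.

Tension: T = A_s f_y = 7810 × 420 = 3280200 N.
Try a within the flange: a = T/(0.85 f'_c b_f) = 3280200/(0.85 × 39.1 × 510) = 193.52 mm.
a = 193.52 > h_f = 160 mm: the block extends into the web. Split into flange-overhang and web parts.
C_f = 0.85 f'_c (b_f − b_w) h_f = 0.85 × 39.1 × (510 − 390) × 160 = 638112 N.
Remaining web compression depth: a_w = (T − C_f)/(0.85 f'_c b_w) = (3280200 − 638112)/(0.85 × 39.1 × 390) = 203.84 mm.
M_n = C_f(d − h_f/2) + (T − C_f)(d − a_w/2) = 638112 × (805 − 80) + 2642088 × (805 − 101.92) = 462.63 + 1857.60 = 2320.23 × 10⁶ N·mm.
M_n = 2320.23 kN·m.

M_n ≈ 2320 kN·m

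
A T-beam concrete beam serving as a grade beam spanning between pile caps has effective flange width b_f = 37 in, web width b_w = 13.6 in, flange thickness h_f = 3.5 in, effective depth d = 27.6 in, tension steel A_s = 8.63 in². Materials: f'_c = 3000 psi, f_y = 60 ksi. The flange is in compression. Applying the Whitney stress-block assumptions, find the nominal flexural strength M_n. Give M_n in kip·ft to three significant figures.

Tension: T = A_s f_y = 8.63 × 60 = 517.8 kips.
Try a within the flange: a = T/(0.85 f'_c b_f) = 517.8/(0.85 × 3 × 37) = 5.488 in.
a = 5.488 > h_f = 3.5 in: the block extends into the web. Split into flange-overhang and web parts.
C_f = 0.85 f'_c (b_f − b_w) h_f = 0.85 × 3 × (37 − 13.6) × 3.5 = 208.8 kips.
Remaining web compression depth: a_w = (T − C_f)/(0.85 f'_c b_w) = (517.8 − 208.8)/(0.85 × 3 × 13.6) = 8.910 in.
M_n = C_f(d − h_f/2) + (T − C_f)(d − a_w/2) = 208.8 × (27.6 − 1.75) + 309 × (27.6 − 4.455) = 5397.5 + 7151.8 = 12549.3 kip·in.
M_n = 12549.3/12 = 1045.78 kip·ft.

M_n ≈ 1050 kip·ft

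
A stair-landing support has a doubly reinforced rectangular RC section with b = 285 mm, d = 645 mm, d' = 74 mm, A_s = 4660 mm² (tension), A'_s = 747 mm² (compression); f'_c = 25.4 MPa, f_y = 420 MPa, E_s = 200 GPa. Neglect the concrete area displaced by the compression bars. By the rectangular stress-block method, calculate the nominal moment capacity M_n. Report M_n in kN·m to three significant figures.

M_n ≈ 1020 kN·m

Assume both tension and compression steel yield.
Net tension couple steel: A_s − A'_s = 3913 mm².
a = (A_s − A'_s) f_y / (0.85 f'_c b) = 1643460/(0.85 × 25.4 × 285) = 267.09 mm.
c = a/β₁ = 267.09/0.85 = 314.22 mm; ε'_s = 0.003(c − d')/c = 0.0023 ≥ f_y/E_s = 0.0021, so compression steel does yield.
M_n = (A_s − A'_s) f_y (d − a/2) + A'_s f_y (d − d') = [1643460 × (645 − 133.545) + 313740 × (645 − 74)] × 10⁻⁶ = 840.56 + 179.15 = 1019.71 kN·m.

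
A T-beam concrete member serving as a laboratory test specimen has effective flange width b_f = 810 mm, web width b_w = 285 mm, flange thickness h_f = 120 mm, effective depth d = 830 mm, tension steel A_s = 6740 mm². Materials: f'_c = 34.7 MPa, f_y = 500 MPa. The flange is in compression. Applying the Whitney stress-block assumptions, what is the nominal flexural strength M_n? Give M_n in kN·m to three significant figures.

Tension: T = A_s f_y = 6740 × 500 = 3370000 N.
Try a within the flange: a = T/(0.85 f'_c b_f) = 3370000/(0.85 × 34.7 × 810) = 141.06 mm.
a = 141.06 > h_f = 120 mm: the block extends into the web. Split into flange-overhang and web parts.
C_f = 0.85 f'_c (b_f − b_w) h_f = 0.85 × 34.7 × (810 − 285) × 120 = 1858185 N.
Remaining web compression depth: a_w = (T − C_f)/(0.85 f'_c b_w) = (3370000 − 1858185)/(0.85 × 34.7 × 285) = 179.85 mm.
M_n = C_f(d − h_f/2) + (T − C_f)(d − a_w/2) = 1858185 × (830 − 60) + 1511815 × (830 − 89.925) = 1430.80 + 1118.86 = 2549.66 × 10⁶ N·mm.
M_n = 2549.66 kN·m.

M_n ≈ 2550 kN·m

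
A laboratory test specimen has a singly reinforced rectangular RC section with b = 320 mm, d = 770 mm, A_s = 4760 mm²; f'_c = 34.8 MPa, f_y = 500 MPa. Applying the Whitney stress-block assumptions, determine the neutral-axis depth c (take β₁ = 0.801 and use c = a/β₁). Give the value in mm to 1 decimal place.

c ≈ 313.9 mm

T = A_s f_y = 4760 × 500 = 2380000 N = 2380 kN.
Setting C = 0.85 f'_c a b equal to T: a = 2380000/(0.85 × 34.8 × 320) = 251.437 mm.
With β₁ = 0.801, c = a/β₁ = 251.437/0.801 = 313.9 mm.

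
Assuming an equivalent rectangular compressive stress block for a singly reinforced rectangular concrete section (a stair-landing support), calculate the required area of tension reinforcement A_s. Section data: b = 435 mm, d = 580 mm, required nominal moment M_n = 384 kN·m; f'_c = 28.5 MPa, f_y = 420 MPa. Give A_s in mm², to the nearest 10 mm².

With M_n = 0.85 f'_c a b (d − a/2), solve the quadratic for a:
a = d − √(d² − 2M_n/(0.85 f'_c b)) = 580 − √(580² − 2 × 384×10⁶/(0.85 × 28.5 × 435)) = 66.66 mm.
A_s = 0.85 f'_c a b / f_y = 0.85 × 28.5 × 66.66 × 435 / 420 = 1672.5 mm².

A_s ≈ 1670 mm²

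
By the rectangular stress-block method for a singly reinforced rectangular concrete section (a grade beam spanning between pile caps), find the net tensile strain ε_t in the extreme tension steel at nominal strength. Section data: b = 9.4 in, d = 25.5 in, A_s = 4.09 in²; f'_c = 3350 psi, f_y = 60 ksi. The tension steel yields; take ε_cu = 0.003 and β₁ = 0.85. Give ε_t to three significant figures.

ε_t ≈ 0.00409

a = A_s f_y/(0.85 f'_c b) = 9.168 in.
β₁ = 0.85, so c = a/β₁ = 9.168/0.85 = 10.786 in.
From the linear strain diagram with ε_cu = 0.003: ε_t = 0.003 (d − c)/c = 0.003 × (25.5 − 10.786)/10.786 = 0.00409.
ε_t is between 0.004 and 0.005 — transition zone.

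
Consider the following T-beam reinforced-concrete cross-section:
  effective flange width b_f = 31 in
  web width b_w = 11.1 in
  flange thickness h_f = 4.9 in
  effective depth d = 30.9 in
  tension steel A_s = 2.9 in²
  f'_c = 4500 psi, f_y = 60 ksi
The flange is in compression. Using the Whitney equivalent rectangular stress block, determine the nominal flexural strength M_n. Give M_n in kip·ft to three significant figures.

M_n ≈ 437 kip·ft

Tension: T = A_s f_y = 2.9 × 60 = 174 kips.
Try a within the flange: a = T/(0.85 f'_c b_f) = 174/(0.85 × 4.5 × 31) = 1.467 in.
Since a = 1.467 ≤ h_f = 4.9 in, the stress block lies entirely in the flange; analyse as a rectangular beam of width b_f.
M_n = T(d − a/2) = 174 × (30.9 − 0.7335) = 5249.0 kip·in.
M_n = 5249.0/12 = 437.42 kip·ft.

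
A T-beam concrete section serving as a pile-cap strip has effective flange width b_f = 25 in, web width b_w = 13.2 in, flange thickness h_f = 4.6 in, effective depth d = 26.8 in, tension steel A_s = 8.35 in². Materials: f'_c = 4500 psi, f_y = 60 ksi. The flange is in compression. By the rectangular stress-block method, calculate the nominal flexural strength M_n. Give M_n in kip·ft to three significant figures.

M_n ≈ 1010 kip·ft

Tension: T = A_s f_y = 8.35 × 60 = 501 kips.
Try a within the flange: a = T/(0.85 f'_c b_f) = 501/(0.85 × 4.5 × 25) = 5.239 in.
a = 5.239 > h_f = 4.6 in: the block extends into the web. Split into flange-overhang and web parts.
C_f = 0.85 f'_c (b_f − b_w) h_f = 0.85 × 4.5 × (25 − 13.2) × 4.6 = 207.6 kips.
Remaining web compression depth: a_w = (T − C_f)/(0.85 f'_c b_w) = (501 − 207.6)/(0.85 × 4.5 × 13.2) = 5.811 in.
M_n = C_f(d − h_f/2) + (T − C_f)(d − a_w/2) = 207.6 × (26.8 − 2.3) + 293.4 × (26.8 − 2.9055) = 5086.2 + 7010.6 = 12096.8 kip·in.
M_n = 12096.8/12 = 1008.07 kip·ft.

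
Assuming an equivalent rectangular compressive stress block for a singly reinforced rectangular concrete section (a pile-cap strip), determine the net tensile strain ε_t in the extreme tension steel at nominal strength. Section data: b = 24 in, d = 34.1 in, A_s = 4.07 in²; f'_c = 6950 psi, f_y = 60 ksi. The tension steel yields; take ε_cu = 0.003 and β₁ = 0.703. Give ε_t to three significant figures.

ε_t ≈ 0.0388

a = A_s f_y/(0.85 f'_c b) = 1.722 in.
β₁ = 0.703, so c = a/β₁ = 1.722/0.703 = 2.450 in.
From the linear strain diagram with ε_cu = 0.003: ε_t = 0.003 (d − c)/c = 0.003 × (34.1 − 2.450)/2.450 = 0.0388.
Since ε_t ≥ 0.005, the section is tension-controlled.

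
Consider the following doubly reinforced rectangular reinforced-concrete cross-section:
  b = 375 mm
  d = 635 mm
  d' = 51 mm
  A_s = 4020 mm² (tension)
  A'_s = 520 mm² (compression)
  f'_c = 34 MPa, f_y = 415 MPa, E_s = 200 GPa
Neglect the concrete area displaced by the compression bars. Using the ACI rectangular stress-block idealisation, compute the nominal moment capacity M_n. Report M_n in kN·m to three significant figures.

Assume both tension and compression steel yield.
Net tension couple steel: A_s − A'_s = 3500 mm².
a = (A_s − A'_s) f_y / (0.85 f'_c b) = 1452500/(0.85 × 34 × 375) = 134.03 mm.
c = a/β₁ = 134.03/0.807 = 166.08 mm; ε'_s = 0.003(c − d')/c = 0.0021 ≥ f_y/E_s = 0.0021, so compression steel does yield.
M_n = (A_s − A'_s) f_y (d − a/2) + A'_s f_y (d − d') = [1452500 × (635 − 67.015) + 215800 × (635 − 51)] × 10⁻⁶ = 825.00 + 126.03 = 951.03 kN·m.

M_n ≈ 951 kN·m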